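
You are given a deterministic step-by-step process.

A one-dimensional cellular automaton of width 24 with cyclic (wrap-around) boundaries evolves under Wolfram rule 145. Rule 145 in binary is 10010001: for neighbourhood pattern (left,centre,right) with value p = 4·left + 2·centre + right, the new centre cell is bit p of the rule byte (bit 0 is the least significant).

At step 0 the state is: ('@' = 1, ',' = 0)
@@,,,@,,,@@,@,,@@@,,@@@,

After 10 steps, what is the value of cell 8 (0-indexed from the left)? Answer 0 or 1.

0) @@,,,@,,,@@,@,,@@@,,@@@,
1) ,,@@,,@@,,,,,@,,@,@,,@,,
2) @,,,@,,,@@@@,,@,,,,@,,@@
3) ,@@,,@@,,@@,@,,@@@,,@,,@
4) ,,,@,,,@,,,,,@,,@,@,,@,,
5) @@,,@@,,@@@@,,@,,,,@,,@@
6) @,@,,,@,,@@,@,,@@@,,@,,@
7) ,,,@@,,@,,,,,@,,@,@,,@,,
8) @@,,,@,,@@@@,,@,,,,@,,@@
9) @,@@,,@,,@@,@,,@@@,,@,,@
10) ,,,,@,,@,,,,,@,,@,@,,@,,

0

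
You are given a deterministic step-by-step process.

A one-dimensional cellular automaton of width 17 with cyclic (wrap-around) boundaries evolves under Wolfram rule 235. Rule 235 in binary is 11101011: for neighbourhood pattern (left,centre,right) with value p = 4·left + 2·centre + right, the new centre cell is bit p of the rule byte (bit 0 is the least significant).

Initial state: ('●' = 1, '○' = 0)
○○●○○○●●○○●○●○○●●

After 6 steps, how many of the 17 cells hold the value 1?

17

t=0: ○○●○○○●●○○●○●○○●●
t=1: ○●○○●●●●○●○●○○●●●
t=2: ●○○●●●●●●○●○○●●●●
t=3: ●○●●●●●●●●○○●●●●●
t=4: ●●●●●●●●●●○●●●●●●
t=5: ●●●●●●●●●●●●●●●●●
t=6: ●●●●●●●●●●●●●●●●●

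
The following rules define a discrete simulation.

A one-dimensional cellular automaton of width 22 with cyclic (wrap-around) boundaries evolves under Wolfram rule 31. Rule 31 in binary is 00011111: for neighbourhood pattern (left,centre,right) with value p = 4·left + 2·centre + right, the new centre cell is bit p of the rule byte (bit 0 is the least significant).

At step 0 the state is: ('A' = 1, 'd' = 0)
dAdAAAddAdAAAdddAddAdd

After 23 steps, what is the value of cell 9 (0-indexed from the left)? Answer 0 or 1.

1

gen 0: dAdAAAddAdAAAdddAddAdd
gen 1: AAdAddAAAdAddAAAAAAAAA
gen 2: dddAAAAdddAAAAdddddddd
gen 3: AAAAdddAAAAdddAAAAAAAA
gen 4: ddddAAAAdddAAAAddddddd
gen 5: AAAAAdddAAAAdddAAAAAAA
gen 6: dddddAAAAdddAAAAdddddd
gen 7: AAAAAAdddAAAAdddAAAAAA
gen 8: ddddddAAAAdddAAAAddddd
gen 9: AAAAAAAdddAAAAdddAAAAA
gen 10: dddddddAAAAdddAAAAdddd
gen 11: AAAAAAAAdddAAAAdddAAAA
gen 12: ddddddddAAAAdddAAAAddd
gen 13: AAAAAAAAAdddAAAAdddAAA
gen 14: dddddddddAAAAdddAAAAdd
gen 15: AAAAAAAAAAdddAAAAdddAA
gen 16: ddddddddddAAAAdddAAAAd
gen 17: AAAAAAAAAAAdddAAAAdddA
gen 18: dddddddddddAAAAdddAAAA
gen 19: AAAAAAAAAAAAdddAAAAddd
gen 20: AdddddddddddAAAAdddAAA
gen 21: dAAAAAAAAAAAAdddAAAAdd
gen 22: AAdddddddddddAAAAdddAA
gen 23: ddAAAAAAAAAAAAdddAAAAd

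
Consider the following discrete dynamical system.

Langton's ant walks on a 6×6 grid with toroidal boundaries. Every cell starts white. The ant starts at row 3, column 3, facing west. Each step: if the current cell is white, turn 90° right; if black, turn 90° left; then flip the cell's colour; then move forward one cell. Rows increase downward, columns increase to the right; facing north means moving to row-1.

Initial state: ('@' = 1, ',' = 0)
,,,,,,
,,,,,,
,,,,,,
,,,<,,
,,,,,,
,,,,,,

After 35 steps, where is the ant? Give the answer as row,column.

step 0: ,,,,,,
,,,,,,
,,,,,,
,,,<,,
,,,,,,
,,,,,,
step 1: ,,,,,,
,,,,,,
,,,^,,
,,,@,,
,,,,,,
,,,,,,
step 2: ,,,,,,
,,,,,,
,,,@>,
,,,@,,
,,,,,,
,,,,,,
step 3: ,,,,,,
,,,,,,
,,,@@,
,,,@v,
,,,,,,
,,,,,,
step 4: ,,,,,,
,,,,,,
,,,@@,
,,,<@,
,,,,,,
,,,,,,
step 5: ,,,,,,
,,,,,,
,,,@@,
,,,,@,
,,,v,,
,,,,,,
step 6: ,,,,,,
,,,,,,
,,,@@,
,,,,@,
,,<@,,
,,,,,,
step 7: ,,,,,,
,,,,,,
,,,@@,
,,^,@,
,,@@,,
,,,,,,
step 8: ,,,,,,
,,,,,,
,,,@@,
,,@>@,
,,@@,,
,,,,,,
step 9: ,,,,,,
,,,,,,
,,,@@,
,,@@@,
,,@v,,
,,,,,,
step 10: ,,,,,,
,,,,,,
,,,@@,
,,@@@,
,,@,>,
,,,,,,
step 11: ,,,,,,
,,,,,,
,,,@@,
,,@@@,
,,@,@,
,,,,v,
step 12: ,,,,,,
,,,,,,
,,,@@,
,,@@@,
,,@,@,
,,,<@,
step 13: ,,,,,,
,,,,,,
,,,@@,
,,@@@,
,,@^@,
,,,@@,
step 14: ,,,,,,
,,,,,,
,,,@@,
,,@@@,
,,@@>,
,,,@@,
step 15: ,,,,,,
,,,,,,
,,,@@,
,,@@^,
,,@@,,
,,,@@,
step 16: ,,,,,,
,,,,,,
,,,@@,
,,@<,,
,,@@,,
,,,@@,
step 17: ,,,,,,
,,,,,,
,,,@@,
,,@,,,
,,@v,,
,,,@@,
step 18: ,,,,,,
,,,,,,
,,,@@,
,,@,,,
,,@,>,
,,,@@,
step 19: ,,,,,,
,,,,,,
,,,@@,
,,@,,,
,,@,@,
,,,@v,
step 20: ,,,,,,
,,,,,,
,,,@@,
,,@,,,
,,@,@,
,,,@,>
step 21: ,,,,,v
,,,,,,
,,,@@,
,,@,,,
,,@,@,
,,,@,@
step 22: ,,,,<@
,,,,,,
,,,@@,
,,@,,,
,,@,@,
,,,@,@
step 23: ,,,,@@
,,,,,,
,,,@@,
,,@,,,
,,@,@,
,,,@^@
step 24: ,,,,@@
,,,,,,
,,,@@,
,,@,,,
,,@,@,
,,,@@>
step 25: ,,,,@@
,,,,,,
,,,@@,
,,@,,,
,,@,@^
,,,@@,
step 26: ,,,,@@
,,,,,,
,,,@@,
,,@,,,
>,@,@@
,,,@@,
step 27: ,,,,@@
,,,,,,
,,,@@,
,,@,,,
@,@,@@
v,,@@,
step 28: ,,,,@@
,,,,,,
,,,@@,
,,@,,,
@,@,@@
@,,@@<
step 29: ,,,,@@
,,,,,,
,,,@@,
,,@,,,
@,@,@^
@,,@@@
step 30: ,,,,@@
,,,,,,
,,,@@,
,,@,,,
@,@,<,
@,,@@@
step 31: ,,,,@@
,,,,,,
,,,@@,
,,@,,,
@,@,,,
@,,@v@
step 32: ,,,,@@
,,,,,,
,,,@@,
,,@,,,
@,@,,,
@,,@,>
step 33: ,,,,@@
,,,,,,
,,,@@,
,,@,,,
@,@,,^
@,,@,,
step 34: ,,,,@@
,,,,,,
,,,@@,
,,@,,,
>,@,,@
@,,@,,
step 35: ,,,,@@
,,,,,,
,,,@@,
^,@,,,
,,@,,@
@,,@,,

3,0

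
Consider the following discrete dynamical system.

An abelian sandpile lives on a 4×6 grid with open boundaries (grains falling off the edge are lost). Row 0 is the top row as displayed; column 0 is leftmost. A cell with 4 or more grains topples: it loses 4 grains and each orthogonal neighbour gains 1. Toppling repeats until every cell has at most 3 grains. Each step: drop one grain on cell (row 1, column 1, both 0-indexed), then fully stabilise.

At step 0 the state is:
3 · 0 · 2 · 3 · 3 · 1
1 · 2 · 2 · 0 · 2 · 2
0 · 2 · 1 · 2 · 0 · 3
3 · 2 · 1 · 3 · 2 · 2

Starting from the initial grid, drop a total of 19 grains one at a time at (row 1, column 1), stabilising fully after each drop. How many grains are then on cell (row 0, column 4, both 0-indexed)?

t=0: 3 · 0 · 2 · 3 · 3 · 1
1 · 2 · 2 · 0 · 2 · 2
0 · 2 · 1 · 2 · 0 · 3
3 · 2 · 1 · 3 · 2 · 2
t=1: 3 · 0 · 2 · 3 · 3 · 1
1 · 3 · 2 · 0 · 2 · 2
0 · 2 · 1 · 2 · 0 · 3
3 · 2 · 1 · 3 · 2 · 2
t=2: 3 · 1 · 2 · 3 · 3 · 1
2 · 0 · 3 · 0 · 2 · 2
0 · 3 · 1 · 2 · 0 · 3
3 · 2 · 1 · 3 · 2 · 2
t=3: 3 · 1 · 2 · 3 · 3 · 1
2 · 1 · 3 · 0 · 2 · 2
0 · 3 · 1 · 2 · 0 · 3
3 · 2 · 1 · 3 · 2 · 2
t=4: 3 · 1 · 2 · 3 · 3 · 1
2 · 2 · 3 · 0 · 2 · 2
0 · 3 · 1 · 2 · 0 · 3
3 · 2 · 1 · 3 · 2 · 2
t=5: 3 · 1 · 2 · 3 · 3 · 1
2 · 3 · 3 · 0 · 2 · 2
0 · 3 · 1 · 2 · 0 · 3
3 · 2 · 1 · 3 · 2 · 2
t=6: 3 · 2 · 3 · 3 · 3 · 1
3 · 2 · 0 · 1 · 2 · 2
1 · 0 · 3 · 2 · 0 · 3
3 · 3 · 1 · 3 · 2 · 2
t=7: 3 · 2 · 3 · 3 · 3 · 1
3 · 3 · 0 · 1 · 2 · 2
1 · 0 · 3 · 2 · 0 · 3
3 · 3 · 1 · 3 · 2 · 2
t=8: 1 · 1 · 1 · 1 · 0 · 2
1 · 2 · 2 · 2 · 3 · 2
2 · 1 · 3 · 2 · 0 · 3
3 · 3 · 1 · 3 · 2 · 2
t=9: 1 · 1 · 1 · 1 · 0 · 2
1 · 3 · 2 · 2 · 3 · 2
2 · 1 · 3 · 2 · 0 · 3
3 · 3 · 1 · 3 · 2 · 2
t=10: 1 · 2 · 1 · 1 · 0 · 2
2 · 0 · 3 · 2 · 3 · 2
2 · 2 · 3 · 2 · 0 · 3
3 · 3 · 1 · 3 · 2 · 2
t=11: 1 · 2 · 1 · 1 · 0 · 2
2 · 1 · 3 · 2 · 3 · 2
2 · 2 · 3 · 2 · 0 · 3
3 · 3 · 1 · 3 · 2 · 2
t=12: 1 · 2 · 1 · 1 · 0 · 2
2 · 2 · 3 · 2 · 3 · 2
2 · 2 · 3 · 2 · 0 · 3
3 · 3 · 1 · 3 · 2 · 2
t=13: 1 · 2 · 1 · 1 · 0 · 2
2 · 3 · 3 · 2 · 3 · 2
2 · 2 · 3 · 2 · 0 · 3
3 · 3 · 1 · 3 · 2 · 2
t=14: 2 · 3 · 2 · 1 · 0 · 2
0 · 3 · 1 · 3 · 3 · 2
1 · 2 · 1 · 3 · 0 · 3
1 · 1 · 3 · 3 · 2 · 2
t=15: 3 · 0 · 3 · 1 · 0 · 2
1 · 1 · 2 · 3 · 3 · 2
1 · 3 · 1 · 3 · 0 · 3
1 · 1 · 3 · 3 · 2 · 2
t=16: 3 · 0 · 3 · 1 · 0 · 2
1 · 2 · 2 · 3 · 3 · 2
1 · 3 · 1 · 3 · 0 · 3
1 · 1 · 3 · 3 · 2 · 2
t=17: 3 · 0 · 3 · 1 · 0 · 2
1 · 3 · 2 · 3 · 3 · 2
1 · 3 · 1 · 3 · 0 · 3
1 · 1 · 3 · 3 · 2 · 2
t=18: 3 · 1 · 3 · 1 · 0 · 2
2 · 1 · 3 · 3 · 3 · 2
2 · 0 · 2 · 3 · 0 · 3
1 · 2 · 3 · 3 · 2 · 2
t=19: 3 · 1 · 3 · 1 · 0 · 2
2 · 2 · 3 · 3 · 3 · 2
2 · 0 · 2 · 3 · 0 · 3
1 · 2 · 3 · 3 · 2 · 2

0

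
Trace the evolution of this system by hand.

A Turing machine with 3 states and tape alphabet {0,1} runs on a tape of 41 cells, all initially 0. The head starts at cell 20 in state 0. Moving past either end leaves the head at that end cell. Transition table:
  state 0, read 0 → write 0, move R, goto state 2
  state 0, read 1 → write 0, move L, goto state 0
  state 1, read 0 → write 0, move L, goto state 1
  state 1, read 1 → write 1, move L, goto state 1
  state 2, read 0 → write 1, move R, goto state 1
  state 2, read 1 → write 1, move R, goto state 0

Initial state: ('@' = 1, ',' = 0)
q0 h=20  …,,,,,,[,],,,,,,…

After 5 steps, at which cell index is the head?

19

0) q0 h=20  …,,,,,,[,],,,,,,…
1) q2 h=21  …,,,,,,[,],,,,,,…
2) q1 h=22  …,,,,,@[,],,,,,,…
3) q1 h=21  …,,,,,,[@],,,,,,…
4) q1 h=20  …,,,,,,[,]@,,,,,…
5) q1 h=19  …,,,,,,[,],@,,,,…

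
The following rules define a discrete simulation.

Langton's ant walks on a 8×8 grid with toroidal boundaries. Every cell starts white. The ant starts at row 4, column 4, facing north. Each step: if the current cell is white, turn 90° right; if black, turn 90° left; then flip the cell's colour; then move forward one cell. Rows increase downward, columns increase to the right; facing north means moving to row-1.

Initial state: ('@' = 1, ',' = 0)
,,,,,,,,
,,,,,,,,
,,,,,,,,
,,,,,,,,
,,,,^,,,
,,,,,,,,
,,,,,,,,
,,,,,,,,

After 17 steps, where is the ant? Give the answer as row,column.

4,3

k=0  ,,,,,,,,
,,,,,,,,
,,,,,,,,
,,,,,,,,
,,,,^,,,
,,,,,,,,
,,,,,,,,
,,,,,,,,
k=1  ,,,,,,,,
,,,,,,,,
,,,,,,,,
,,,,,,,,
,,,,@>,,
,,,,,,,,
,,,,,,,,
,,,,,,,,
k=2  ,,,,,,,,
,,,,,,,,
,,,,,,,,
,,,,,,,,
,,,,@@,,
,,,,,v,,
,,,,,,,,
,,,,,,,,
k=3  ,,,,,,,,
,,,,,,,,
,,,,,,,,
,,,,,,,,
,,,,@@,,
,,,,<@,,
,,,,,,,,
,,,,,,,,
k=4  ,,,,,,,,
,,,,,,,,
,,,,,,,,
,,,,,,,,
,,,,^@,,
,,,,@@,,
,,,,,,,,
,,,,,,,,
k=5  ,,,,,,,,
,,,,,,,,
,,,,,,,,
,,,,,,,,
,,,<,@,,
,,,,@@,,
,,,,,,,,
,,,,,,,,
k=6  ,,,,,,,,
,,,,,,,,
,,,,,,,,
,,,^,,,,
,,,@,@,,
,,,,@@,,
,,,,,,,,
,,,,,,,,
k=7  ,,,,,,,,
,,,,,,,,
,,,,,,,,
,,,@>,,,
,,,@,@,,
,,,,@@,,
,,,,,,,,
,,,,,,,,
k=8  ,,,,,,,,
,,,,,,,,
,,,,,,,,
,,,@@,,,
,,,@v@,,
,,,,@@,,
,,,,,,,,
,,,,,,,,
k=9  ,,,,,,,,
,,,,,,,,
,,,,,,,,
,,,@@,,,
,,,<@@,,
,,,,@@,,
,,,,,,,,
,,,,,,,,
k=10  ,,,,,,,,
,,,,,,,,
,,,,,,,,
,,,@@,,,
,,,,@@,,
,,,v@@,,
,,,,,,,,
,,,,,,,,
k=11  ,,,,,,,,
,,,,,,,,
,,,,,,,,
,,,@@,,,
,,,,@@,,
,,<@@@,,
,,,,,,,,
,,,,,,,,
k=12  ,,,,,,,,
,,,,,,,,
,,,,,,,,
,,,@@,,,
,,^,@@,,
,,@@@@,,
,,,,,,,,
,,,,,,,,
k=13  ,,,,,,,,
,,,,,,,,
,,,,,,,,
,,,@@,,,
,,@>@@,,
,,@@@@,,
,,,,,,,,
,,,,,,,,
k=14  ,,,,,,,,
,,,,,,,,
,,,,,,,,
,,,@@,,,
,,@@@@,,
,,@v@@,,
,,,,,,,,
,,,,,,,,
k=15  ,,,,,,,,
,,,,,,,,
,,,,,,,,
,,,@@,,,
,,@@@@,,
,,@,>@,,
,,,,,,,,
,,,,,,,,
k=16  ,,,,,,,,
,,,,,,,,
,,,,,,,,
,,,@@,,,
,,@@^@,,
,,@,,@,,
,,,,,,,,
,,,,,,,,
k=17  ,,,,,,,,
,,,,,,,,
,,,,,,,,
,,,@@,,,
,,@<,@,,
,,@,,@,,
,,,,,,,,
,,,,,,,,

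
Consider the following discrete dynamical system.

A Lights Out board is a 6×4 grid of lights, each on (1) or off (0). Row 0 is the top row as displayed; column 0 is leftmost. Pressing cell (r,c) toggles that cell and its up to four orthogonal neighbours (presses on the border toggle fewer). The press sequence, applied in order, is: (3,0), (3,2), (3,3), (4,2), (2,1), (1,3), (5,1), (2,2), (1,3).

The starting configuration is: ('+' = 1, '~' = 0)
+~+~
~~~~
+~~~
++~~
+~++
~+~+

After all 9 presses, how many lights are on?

[0] +~+~
~~~~
+~~~
++~~
+~++
~+~+
[1] +~+~
~~~~
~~~~
~~~~
~~++
~+~+
[2] +~+~
~~~~
~~+~
~+++
~~~+
~+~+
[3] +~+~
~~~~
~~++
~+~~
~~~~
~+~+
[4] +~+~
~~~~
~~++
~++~
~+++
~+++
[5] +~+~
~+~~
++~+
~~+~
~+++
~+++
[6] +~++
~+++
++~~
~~+~
~+++
~+++
[7] +~++
~+++
++~~
~~+~
~~++
+~~+
[8] +~++
~+~+
+~++
~~~~
~~++
+~~+
[9] +~+~
~++~
+~+~
~~~~
~~++
+~~+

10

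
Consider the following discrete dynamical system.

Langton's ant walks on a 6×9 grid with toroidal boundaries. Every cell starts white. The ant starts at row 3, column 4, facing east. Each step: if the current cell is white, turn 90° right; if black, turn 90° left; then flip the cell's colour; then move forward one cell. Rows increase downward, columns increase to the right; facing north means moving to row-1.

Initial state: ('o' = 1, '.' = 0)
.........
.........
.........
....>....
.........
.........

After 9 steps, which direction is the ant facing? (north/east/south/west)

north

[0] .........
.........
.........
....>....
.........
.........
[1] .........
.........
.........
....o....
....v....
.........
[2] .........
.........
.........
....o....
...<o....
.........
[3] .........
.........
.........
...^o....
...oo....
.........
[4] .........
.........
.........
...o>....
...oo....
.........
[5] .........
.........
....^....
...o.....
...oo....
.........
[6] .........
.........
....o>...
...o.....
...oo....
.........
[7] .........
.........
....oo...
...o.v...
...oo....
.........
[8] .........
.........
....oo...
...o<o...
...oo....
.........
[9] .........
.........
....^o...
...ooo...
...oo....
.........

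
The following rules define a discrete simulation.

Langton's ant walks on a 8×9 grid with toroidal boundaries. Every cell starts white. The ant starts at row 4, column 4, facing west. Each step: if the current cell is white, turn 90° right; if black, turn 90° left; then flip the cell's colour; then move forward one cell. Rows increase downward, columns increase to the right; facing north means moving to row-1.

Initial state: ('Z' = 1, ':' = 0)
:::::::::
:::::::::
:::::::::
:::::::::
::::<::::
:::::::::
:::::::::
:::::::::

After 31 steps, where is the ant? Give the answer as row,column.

[0] :::::::::
:::::::::
:::::::::
:::::::::
::::<::::
:::::::::
:::::::::
:::::::::
[1] :::::::::
:::::::::
:::::::::
::::^::::
::::Z::::
:::::::::
:::::::::
:::::::::
[2] :::::::::
:::::::::
:::::::::
::::Z>:::
::::Z::::
:::::::::
:::::::::
:::::::::
[3] :::::::::
:::::::::
:::::::::
::::ZZ:::
::::Zv:::
:::::::::
:::::::::
:::::::::
[4] :::::::::
:::::::::
:::::::::
::::ZZ:::
::::<Z:::
:::::::::
:::::::::
:::::::::
[5] :::::::::
:::::::::
:::::::::
::::ZZ:::
:::::Z:::
::::v::::
:::::::::
:::::::::
[6] :::::::::
:::::::::
:::::::::
::::ZZ:::
:::::Z:::
:::<Z::::
:::::::::
:::::::::
[7] :::::::::
:::::::::
:::::::::
::::ZZ:::
:::^:Z:::
:::ZZ::::
:::::::::
:::::::::
[8] :::::::::
:::::::::
:::::::::
::::ZZ:::
:::Z>Z:::
:::ZZ::::
:::::::::
:::::::::
[9] :::::::::
:::::::::
:::::::::
::::ZZ:::
:::ZZZ:::
:::Zv::::
:::::::::
:::::::::
[10] :::::::::
:::::::::
:::::::::
::::ZZ:::
:::ZZZ:::
:::Z:>:::
:::::::::
:::::::::
[11] :::::::::
:::::::::
:::::::::
::::ZZ:::
:::ZZZ:::
:::Z:Z:::
:::::v:::
:::::::::
[12] :::::::::
:::::::::
:::::::::
::::ZZ:::
:::ZZZ:::
:::Z:Z:::
::::<Z:::
:::::::::
[13] :::::::::
:::::::::
:::::::::
::::ZZ:::
:::ZZZ:::
:::Z^Z:::
::::ZZ:::
:::::::::
[14] :::::::::
:::::::::
:::::::::
::::ZZ:::
:::ZZZ:::
:::ZZ>:::
::::ZZ:::
:::::::::
[15] :::::::::
:::::::::
:::::::::
::::ZZ:::
:::ZZ^:::
:::ZZ::::
::::ZZ:::
:::::::::
[16] :::::::::
:::::::::
:::::::::
::::ZZ:::
:::Z<::::
:::ZZ::::
::::ZZ:::
:::::::::
[17] :::::::::
:::::::::
:::::::::
::::ZZ:::
:::Z:::::
:::Zv::::
::::ZZ:::
:::::::::
[18] :::::::::
:::::::::
:::::::::
::::ZZ:::
:::Z:::::
:::Z:>:::
::::ZZ:::
:::::::::
[19] :::::::::
:::::::::
:::::::::
::::ZZ:::
:::Z:::::
:::Z:Z:::
::::Zv:::
:::::::::
[20] :::::::::
:::::::::
:::::::::
::::ZZ:::
:::Z:::::
:::Z:Z:::
::::Z:>::
:::::::::
[21] :::::::::
:::::::::
:::::::::
::::ZZ:::
:::Z:::::
:::Z:Z:::
::::Z:Z::
::::::v::
[22] :::::::::
:::::::::
:::::::::
::::ZZ:::
:::Z:::::
:::Z:Z:::
::::Z:Z::
:::::<Z::
[23] :::::::::
:::::::::
:::::::::
::::ZZ:::
:::Z:::::
:::Z:Z:::
::::Z^Z::
:::::ZZ::
[24] :::::::::
:::::::::
:::::::::
::::ZZ:::
:::Z:::::
:::Z:Z:::
::::ZZ>::
:::::ZZ::
[25] :::::::::
:::::::::
:::::::::
::::ZZ:::
:::Z:::::
:::Z:Z^::
::::ZZ:::
:::::ZZ::
[26] :::::::::
:::::::::
:::::::::
::::ZZ:::
:::Z:::::
:::Z:ZZ>:
::::ZZ:::
:::::ZZ::
[27] :::::::::
:::::::::
:::::::::
::::ZZ:::
:::Z:::::
:::Z:ZZZ:
::::ZZ:v:
:::::ZZ::
[28] :::::::::
:::::::::
:::::::::
::::ZZ:::
:::Z:::::
:::Z:ZZZ:
::::ZZ<Z:
:::::ZZ::
[29] :::::::::
:::::::::
:::::::::
::::ZZ:::
:::Z:::::
:::Z:Z^Z:
::::ZZZZ:
:::::ZZ::
[30] :::::::::
:::::::::
:::::::::
::::ZZ:::
:::Z:::::
:::Z:<:Z:
::::ZZZZ:
:::::ZZ::
[31] :::::::::
:::::::::
:::::::::
::::ZZ:::
:::Z:::::
:::Z:::Z:
::::ZvZZ:
:::::ZZ::

6,5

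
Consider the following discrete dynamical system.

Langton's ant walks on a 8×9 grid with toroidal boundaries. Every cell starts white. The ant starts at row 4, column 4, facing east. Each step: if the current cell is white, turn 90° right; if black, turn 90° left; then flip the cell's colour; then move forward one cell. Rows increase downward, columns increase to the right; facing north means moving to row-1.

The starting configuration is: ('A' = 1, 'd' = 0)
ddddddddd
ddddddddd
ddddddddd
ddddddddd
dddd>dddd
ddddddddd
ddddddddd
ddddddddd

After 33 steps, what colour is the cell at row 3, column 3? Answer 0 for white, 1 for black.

[0] ddddddddd
ddddddddd
ddddddddd
ddddddddd
dddd>dddd
ddddddddd
ddddddddd
ddddddddd
[1] ddddddddd
ddddddddd
ddddddddd
ddddddddd
ddddAdddd
ddddvdddd
ddddddddd
ddddddddd
[2] ddddddddd
ddddddddd
ddddddddd
ddddddddd
ddddAdddd
ddd<Adddd
ddddddddd
ddddddddd
[3] ddddddddd
ddddddddd
ddddddddd
ddddddddd
ddd^Adddd
dddAAdddd
ddddddddd
ddddddddd
[4] ddddddddd
ddddddddd
ddddddddd
ddddddddd
dddA>dddd
dddAAdddd
ddddddddd
ddddddddd
[5] ddddddddd
ddddddddd
ddddddddd
dddd^dddd
dddAddddd
dddAAdddd
ddddddddd
ddddddddd
[6] ddddddddd
ddddddddd
ddddddddd
ddddA>ddd
dddAddddd
dddAAdddd
ddddddddd
ddddddddd
[7] ddddddddd
ddddddddd
ddddddddd
ddddAAddd
dddAdvddd
dddAAdddd
ddddddddd
ddddddddd
[8] ddddddddd
ddddddddd
ddddddddd
ddddAAddd
dddA<Addd
dddAAdddd
ddddddddd
ddddddddd
[9] ddddddddd
ddddddddd
ddddddddd
dddd^Addd
dddAAAddd
dddAAdddd
ddddddddd
ddddddddd
[10] ddddddddd
ddddddddd
ddddddddd
ddd<dAddd
dddAAAddd
dddAAdddd
ddddddddd
ddddddddd
[11] ddddddddd
ddddddddd
ddd^ddddd
dddAdAddd
dddAAAddd
dddAAdddd
ddddddddd
ddddddddd
[12] ddddddddd
ddddddddd
dddA>dddd
dddAdAddd
dddAAAddd
dddAAdddd
ddddddddd
ddddddddd
[13] ddddddddd
ddddddddd
dddAAdddd
dddAvAddd
dddAAAddd
dddAAdddd
ddddddddd
ddddddddd
[14] ddddddddd
ddddddddd
dddAAdddd
ddd<AAddd
dddAAAddd
dddAAdddd
ddddddddd
ddddddddd
[15] ddddddddd
ddddddddd
dddAAdddd
ddddAAddd
dddvAAddd
dddAAdddd
ddddddddd
ddddddddd
[16] ddddddddd
ddddddddd
dddAAdddd
ddddAAddd
dddd>Addd
dddAAdddd
ddddddddd
ddddddddd
[17] ddddddddd
ddddddddd
dddAAdddd
dddd^Addd
dddddAddd
dddAAdddd
ddddddddd
ddddddddd
[18] ddddddddd
ddddddddd
dddAAdddd
ddd<dAddd
dddddAddd
dddAAdddd
ddddddddd
ddddddddd
[19] ddddddddd
ddddddddd
ddd^Adddd
dddAdAddd
dddddAddd
dddAAdddd
ddddddddd
ddddddddd
[20] ddddddddd
ddddddddd
dd<dAdddd
dddAdAddd
dddddAddd
dddAAdddd
ddddddddd
ddddddddd
[21] ddddddddd
dd^dddddd
ddAdAdddd
dddAdAddd
dddddAddd
dddAAdddd
ddddddddd
ddddddddd
[22] ddddddddd
ddA>ddddd
ddAdAdddd
dddAdAddd
dddddAddd
dddAAdddd
ddddddddd
ddddddddd
[23] ddddddddd
ddAAddddd
ddAvAdddd
dddAdAddd
dddddAddd
dddAAdddd
ddddddddd
ddddddddd
[24] ddddddddd
ddAAddddd
dd<AAdddd
dddAdAddd
dddddAddd
dddAAdddd
ddddddddd
ddddddddd
[25] ddddddddd
ddAAddddd
dddAAdddd
ddvAdAddd
dddddAddd
dddAAdddd
ddddddddd
ddddddddd
[26] ddddddddd
ddAAddddd
dddAAdddd
d<AAdAddd
dddddAddd
dddAAdddd
ddddddddd
ddddddddd
[27] ddddddddd
ddAAddddd
d^dAAdddd
dAAAdAddd
dddddAddd
dddAAdddd
ddddddddd
ddddddddd
[28] ddddddddd
ddAAddddd
dA>AAdddd
dAAAdAddd
dddddAddd
dddAAdddd
ddddddddd
ddddddddd
[29] ddddddddd
ddAAddddd
dAAAAdddd
dAvAdAddd
dddddAddd
dddAAdddd
ddddddddd
ddddddddd
[30] ddddddddd
ddAAddddd
dAAAAdddd
dAd>dAddd
dddddAddd
dddAAdddd
ddddddddd
ddddddddd
[31] ddddddddd
ddAAddddd
dAA^Adddd
dAdddAddd
dddddAddd
dddAAdddd
ddddddddd
ddddddddd
[32] ddddddddd
ddAAddddd
dA<dAdddd
dAdddAddd
dddddAddd
dddAAdddd
ddddddddd
ddddddddd
[33] ddddddddd
ddAAddddd
dAddAdddd
dAvddAddd
dddddAddd
dddAAdddd
ddddddddd
ddddddddd

0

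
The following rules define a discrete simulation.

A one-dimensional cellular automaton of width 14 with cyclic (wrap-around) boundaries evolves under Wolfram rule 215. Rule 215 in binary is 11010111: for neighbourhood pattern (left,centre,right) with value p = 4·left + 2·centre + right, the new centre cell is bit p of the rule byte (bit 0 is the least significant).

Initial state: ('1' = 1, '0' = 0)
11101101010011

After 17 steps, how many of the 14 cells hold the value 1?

0) 11101101010011
1) 11100101011101
2) 11111101001100
3) 01111101110111
4) 00111100110011
5) 11011111011101
6) 11001111001100
7) 01110111110111
8) 00110011110011
9) 11011101111101
10) 11001100111100
11) 01110111011111
12) 00110011001111
13) 11011101110111
14) 11001100110011
15) 11110111011101
16) 11110011001100
17) 01111101110111

11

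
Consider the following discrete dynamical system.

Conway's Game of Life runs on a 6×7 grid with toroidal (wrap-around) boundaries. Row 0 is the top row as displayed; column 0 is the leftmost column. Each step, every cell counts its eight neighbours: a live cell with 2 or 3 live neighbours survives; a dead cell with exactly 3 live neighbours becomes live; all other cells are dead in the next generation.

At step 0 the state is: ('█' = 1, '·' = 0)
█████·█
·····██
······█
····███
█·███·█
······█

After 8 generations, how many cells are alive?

1

step 0: █████·█
·····██
······█
····███
█·███·█
······█
step 1: ·████··
·████··
█···█··
····█··
█··██··
·······
step 2: ·█··█··
█····█·
·██·██·
····██·
···██··
·█·····
step 3: ██·····
█·██·██
·█·█···
··█····
···███·
··███··
step 4: █····█·
···██·█
██·██·█
··█····
·····█·
·██··█·
step 5: ████·█·
·███···
██··█·█
███████
·██····
·█··██·
step 6: █····██
·····█·
·······
····█··
·······
····███
step 7: █······
·····█·
·······
·······
····█··
█···█··
step 8: ······█
·······
·······
·······
·······
·······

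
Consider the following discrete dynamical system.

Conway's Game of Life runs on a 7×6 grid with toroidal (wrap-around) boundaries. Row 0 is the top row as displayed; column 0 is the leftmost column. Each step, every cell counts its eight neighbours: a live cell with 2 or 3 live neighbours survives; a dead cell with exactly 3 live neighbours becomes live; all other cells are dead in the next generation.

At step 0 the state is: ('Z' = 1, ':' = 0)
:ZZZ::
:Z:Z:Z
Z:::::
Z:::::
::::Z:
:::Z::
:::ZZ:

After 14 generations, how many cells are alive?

6

gen 0: :ZZZ::
:Z:Z:Z
Z:::::
Z:::::
::::Z:
:::Z::
:::ZZ:
gen 1: ZZ::::
:Z:ZZ:
ZZ:::Z
:::::Z
::::::
:::Z::
::::Z:
gen 2: ZZZZZZ
::::Z:
:ZZ::Z
:::::Z
::::::
::::::
::::::
gen 3: ZZZZZZ
::::::
Z:::ZZ
Z:::::
::::::
::::::
ZZZZZZ
gen 4: ::::::
::Z:::
Z::::Z
Z:::::
::::::
ZZZZZZ
::::::
gen 5: ::::::
::::::
ZZ:::Z
Z::::Z
::ZZZ:
ZZZZZZ
ZZZZZZ
gen 6: ZZZZZZ
Z:::::
:Z:::Z
::ZZ::
::::::
::::::
::::::
gen 7: ZZZZZZ
:::Z::
ZZZ:::
::Z:::
::::::
::::::
ZZZZZZ
gen 8: ::::::
::::::
:ZZZ::
::Z:::
::::::
ZZZZZZ
::::::
gen 9: ::::::
::Z:::
:ZZZ::
:ZZZ::
Z:::ZZ
ZZZZZZ
ZZZZZZ
gen 10: Z:::ZZ
:ZZZ::
::::::
:::::Z
::::::
::::::
::::::
gen 11: ZZZZZZ
ZZZZZZ
::Z:::
::::::
::::::
::::::
:::::Z
gen 12: ::::::
::::::
Z:Z:ZZ
::::::
::::::
::::::
:ZZZ:Z
gen 13: ::Z:::
:::::Z
:::::Z
:::::Z
::::::
::Z:::
::Z:::
gen 14: ::::::
::::::
Z:::ZZ
::::::
::::::
::::::
:ZZZ::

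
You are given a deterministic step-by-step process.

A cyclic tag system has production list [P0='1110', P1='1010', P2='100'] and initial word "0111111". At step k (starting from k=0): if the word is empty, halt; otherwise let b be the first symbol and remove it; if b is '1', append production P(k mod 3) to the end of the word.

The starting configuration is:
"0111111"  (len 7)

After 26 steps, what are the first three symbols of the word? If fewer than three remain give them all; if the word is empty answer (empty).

[0] "0111111"  (len 7)
[1] "111111"  (len 6)
[2] "111111010"  (len 9)
[3] "11111010100"  (len 11)
[4] "11110101001110"  (len 14)
[5] "11101010011101010"  (len 17)
[6] "1101010011101010100"  (len 19)
[7] "1010100111010101001110"  (len 22)
[8] "0101001110101010011101010"  (len 25)
[9] "101001110101010011101010"  (len 24)
[10] "010011101010100111010101110"  (len 27)
[11] "10011101010100111010101110"  (len 26)
[12] "0011101010100111010101110100"  (len 28)
[13] "011101010100111010101110100"  (len 27)
[14] "11101010100111010101110100"  (len 26)
[15] "1101010100111010101110100100"  (len 28)
[16] "1010101001110101011101001001110"  (len 31)
[17] "0101010011101010111010010011101010"  (len 34)
[18] "101010011101010111010010011101010"  (len 33)
[19] "010100111010101110100100111010101110"  (len 36)
[20] "10100111010101110100100111010101110"  (len 35)
[21] "0100111010101110100100111010101110100"  (len 37)
[22] "100111010101110100100111010101110100"  (len 36)
[23] "001110101011101001001110101011101001010"  (len 39)
[24] "01110101011101001001110101011101001010"  (len 38)
[25] "1110101011101001001110101011101001010"  (len 37)
[26] "1101010111010010011101010111010010101010"  (len 40)

110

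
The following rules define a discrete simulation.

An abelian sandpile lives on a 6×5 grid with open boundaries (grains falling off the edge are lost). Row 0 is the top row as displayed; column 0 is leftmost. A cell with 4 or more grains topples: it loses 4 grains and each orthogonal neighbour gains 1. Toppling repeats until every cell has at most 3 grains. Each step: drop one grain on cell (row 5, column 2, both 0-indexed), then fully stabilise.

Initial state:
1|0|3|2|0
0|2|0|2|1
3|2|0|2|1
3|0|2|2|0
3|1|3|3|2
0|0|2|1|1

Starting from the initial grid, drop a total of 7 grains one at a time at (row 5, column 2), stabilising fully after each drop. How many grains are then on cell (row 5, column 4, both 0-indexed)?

2

step 0: 1|0|3|2|0
0|2|0|2|1
3|2|0|2|1
3|0|2|2|0
3|1|3|3|2
0|0|2|1|1
step 1: 1|0|3|2|0
0|2|0|2|1
3|2|0|2|1
3|0|2|2|0
3|1|3|3|2
0|0|3|1|1
step 2: 1|0|3|2|0
0|2|0|2|1
3|2|0|2|1
3|0|3|3|0
3|2|1|0|3
0|1|1|3|1
step 3: 1|0|3|2|0
0|2|0|2|1
3|2|0|2|1
3|0|3|3|0
3|2|1|0|3
0|1|2|3|1
step 4: 1|0|3|2|0
0|2|0|2|1
3|2|0|2|1
3|0|3|3|0
3|2|1|0|3
0|1|3|3|1
step 5: 1|0|3|2|0
0|2|0|2|1
3|2|0|2|1
3|0|3|3|0
3|2|2|1|3
0|2|1|0|2
step 6: 1|0|3|2|0
0|2|0|2|1
3|2|0|2|1
3|0|3|3|0
3|2|2|1|3
0|2|2|0|2
step 7: 1|0|3|2|0
0|2|0|2|1
3|2|0|2|1
3|0|3|3|0
3|2|2|1|3
0|2|3|0|2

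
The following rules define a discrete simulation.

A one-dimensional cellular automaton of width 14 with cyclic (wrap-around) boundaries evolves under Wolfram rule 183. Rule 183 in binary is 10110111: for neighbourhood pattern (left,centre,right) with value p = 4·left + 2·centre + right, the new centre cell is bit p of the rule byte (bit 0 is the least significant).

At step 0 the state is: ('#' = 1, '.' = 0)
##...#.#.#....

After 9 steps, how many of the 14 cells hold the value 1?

14

0) ##...#.#.#....
1) ..############
2) ##.##########.
3) ..#.########.#
4) ####.######.##
5) ###.#.####.#.#
6) ##.###.##.###.
7) ..#.#.#..#.#.#
8) ##############
9) ##############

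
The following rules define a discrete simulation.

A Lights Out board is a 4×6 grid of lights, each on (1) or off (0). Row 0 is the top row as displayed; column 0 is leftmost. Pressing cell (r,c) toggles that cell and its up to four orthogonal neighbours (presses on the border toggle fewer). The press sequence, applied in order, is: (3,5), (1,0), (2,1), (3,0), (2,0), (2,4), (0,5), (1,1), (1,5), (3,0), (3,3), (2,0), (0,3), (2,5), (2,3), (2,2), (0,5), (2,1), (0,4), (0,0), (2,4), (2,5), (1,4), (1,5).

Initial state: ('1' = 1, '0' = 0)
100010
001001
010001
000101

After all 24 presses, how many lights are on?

10

step 0: 100010
001001
010001
000101
step 1: 100010
001001
010000
000110
step 2: 000010
111001
110000
000110
step 3: 000010
101001
001000
010110
step 4: 000010
101001
101000
100110
step 5: 000010
001001
011000
000110
step 6: 000010
001011
011111
000100
step 7: 000001
001010
011111
000100
step 8: 010001
110010
001111
000100
step 9: 010000
110001
001110
000100
step 10: 010000
110001
101110
110100
step 11: 010000
110001
101010
111010
step 12: 010000
010001
011010
011010
step 13: 011110
010101
011010
011010
step 14: 011110
010100
011001
011011
step 15: 011110
010000
010111
011111
step 16: 011110
011000
001011
010111
step 17: 011101
011001
001011
010111
step 18: 011101
001001
110011
000111
step 19: 011010
001011
110011
000111
step 20: 101010
101011
110011
000111
step 21: 101010
101001
110100
000101
step 22: 101010
101000
110111
000100
step 23: 101000
101111
110101
000100
step 24: 101001
101100
110100
000100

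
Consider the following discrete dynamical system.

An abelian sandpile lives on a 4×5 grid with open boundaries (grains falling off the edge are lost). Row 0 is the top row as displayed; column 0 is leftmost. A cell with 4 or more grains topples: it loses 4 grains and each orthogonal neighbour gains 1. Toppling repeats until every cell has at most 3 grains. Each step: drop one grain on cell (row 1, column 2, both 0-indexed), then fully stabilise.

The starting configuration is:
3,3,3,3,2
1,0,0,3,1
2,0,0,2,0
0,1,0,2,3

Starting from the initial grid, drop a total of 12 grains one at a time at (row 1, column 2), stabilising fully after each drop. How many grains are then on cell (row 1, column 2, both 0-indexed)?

2

gen 0: 3,3,3,3,2
1,0,0,3,1
2,0,0,2,0
0,1,0,2,3
gen 1: 3,3,3,3,2
1,0,1,3,1
2,0,0,2,0
0,1,0,2,3
gen 2: 3,3,3,3,2
1,0,2,3,1
2,0,0,2,0
0,1,0,2,3
gen 3: 3,3,3,3,2
1,0,3,3,1
2,0,0,2,0
0,1,0,2,3
gen 4: 0,1,2,1,3
2,2,2,1,2
2,0,1,3,0
0,1,0,2,3
gen 5: 0,1,2,1,3
2,2,3,1,2
2,0,1,3,0
0,1,0,2,3
gen 6: 0,1,3,1,3
2,3,0,2,2
2,0,2,3,0
0,1,0,2,3
gen 7: 0,1,3,1,3
2,3,1,2,2
2,0,2,3,0
0,1,0,2,3
gen 8: 0,1,3,1,3
2,3,2,2,2
2,0,2,3,0
0,1,0,2,3
gen 9: 0,1,3,1,3
2,3,3,2,2
2,0,2,3,0
0,1,0,2,3
gen 10: 0,3,0,2,3
3,0,2,3,2
2,1,3,3,0
0,1,0,2,3
gen 11: 0,3,0,2,3
3,0,3,3,2
2,1,3,3,0
0,1,0,2,3
gen 12: 0,3,1,3,3
3,1,2,1,3
2,2,1,1,1
0,1,1,3,3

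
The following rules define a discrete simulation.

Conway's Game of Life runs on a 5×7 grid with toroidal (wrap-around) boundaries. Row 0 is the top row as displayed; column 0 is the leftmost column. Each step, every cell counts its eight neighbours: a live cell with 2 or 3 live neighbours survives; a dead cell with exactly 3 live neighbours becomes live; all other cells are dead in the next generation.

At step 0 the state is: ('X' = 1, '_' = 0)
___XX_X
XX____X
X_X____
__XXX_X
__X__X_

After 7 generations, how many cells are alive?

k=0  ___XX_X
XX____X
X_X____
__XXX_X
__X__X_
k=1  _XXXX_X
_XXX_XX
__X__X_
__X_XXX
__X___X
k=2  ____X_X
______X
X______
_XX_X_X
______X
k=3  X_____X
X____XX
XX___XX
_X___XX
___X__X
k=4  _______
_______
_X__X__
_XX_X__
_______
k=5  _______
_______
_XXX___
_XXX___
_______
k=6  _______
__X____
_X_X___
_X_X___
__X____
k=7  _______
__X____
_X_X___
_X_X___
__X____

6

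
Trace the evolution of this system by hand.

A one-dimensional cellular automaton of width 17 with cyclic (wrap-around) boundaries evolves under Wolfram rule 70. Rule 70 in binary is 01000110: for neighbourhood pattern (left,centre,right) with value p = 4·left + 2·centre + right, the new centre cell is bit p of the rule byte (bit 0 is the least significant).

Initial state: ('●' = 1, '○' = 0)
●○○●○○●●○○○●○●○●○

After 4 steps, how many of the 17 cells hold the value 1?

8

t=0: ●○○●○○●●○○○●○●○●○
t=1: ●○●●○●○●○○●●○●○●○
t=2: ●○○●○●○●○●○●○●○●○
t=3: ●○●●○●○●○●○●○●○●○
t=4: ●○○●○●○●○●○●○●○●○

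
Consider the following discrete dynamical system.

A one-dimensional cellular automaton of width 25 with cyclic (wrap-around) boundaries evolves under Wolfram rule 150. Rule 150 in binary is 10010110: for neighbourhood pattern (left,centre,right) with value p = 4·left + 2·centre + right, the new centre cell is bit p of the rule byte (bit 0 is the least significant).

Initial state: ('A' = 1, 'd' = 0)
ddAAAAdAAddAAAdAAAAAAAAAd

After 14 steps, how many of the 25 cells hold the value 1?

k=0  ddAAAAdAAddAAAdAAAAAAAAAd
k=1  dAdAAddddAAdAdddAAAAAAAdA
k=2  dAdddAddAdddAAdAdAAAAAddA
k=3  dAAdAAAAAAdAdddAddAAAdAAA
k=4  dddddAAAAddAAdAAAAdAdddAd
k=5  ddddAdAAdAAddddAAddAAdAAA
k=6  AddAAddddddAddAddAAddddAd
k=7  AAAddAddddAAAAAAAddAddAAd
k=8  dAdAAAAddAdAAAAAdAAAAAddd
k=9  AAddAAdAAAddAAAdddAAAdAdd
k=10  ddAAddddAdAAdAdAdAdAddAAA
k=11  AAddAddAAddddAdAdAdAAAdAd
k=12  ddAAAAAddAddAAdAdAddAddAd
k=13  dAdAAAdAAAAAdddAdAAAAAAAA
k=14  dAddAdddAAAdAdAAddAAAAAAd

14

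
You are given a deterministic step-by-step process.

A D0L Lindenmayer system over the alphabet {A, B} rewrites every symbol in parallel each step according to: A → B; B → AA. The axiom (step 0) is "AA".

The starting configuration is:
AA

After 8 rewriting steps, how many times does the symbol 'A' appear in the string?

k=0  AA
k=1  BB
k=2  AAAA
k=3  BBBB
k=4  AAAAAAAA
k=5  BBBBBBBB
k=6  AAAAAAAAAAAAAAAA
k=7  BBBBBBBBBBBBBBBB
k=8  AAAAAAAAAAAAAAAAAAAAAAAAAAAAAAAA

32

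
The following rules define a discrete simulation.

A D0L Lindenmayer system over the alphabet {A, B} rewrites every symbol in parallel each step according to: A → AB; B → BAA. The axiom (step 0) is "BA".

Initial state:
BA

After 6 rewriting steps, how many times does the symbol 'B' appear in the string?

[0] BA
[1] BAAAB
[2] BAAABABABBAA
[3] BAAABABABBAAABBAAABBAABAAABAB
[4] BAAABABABBAAABBAAABBAABAAABABABBAABAAABABABBAABAAABABBAAABABABBAAABBAA
[5] BAAABABABBAAABBAAABBAABAAABABABBAABAAABABABBAABAAABABBAAAB…BAAABABABBAAABBAABAAABABABBAAABBAAABBAABAAABABABBAABAAABAB  (len 169)
[6] BAAABABABBAAABBAAABBAABAAABABABBAABAAABABABBAABAAABABBAAAB…ABBAABAAABABBAAABABABBAAABBAAABBAABAAABABBAAABABABBAAABBAA  (len 408)

169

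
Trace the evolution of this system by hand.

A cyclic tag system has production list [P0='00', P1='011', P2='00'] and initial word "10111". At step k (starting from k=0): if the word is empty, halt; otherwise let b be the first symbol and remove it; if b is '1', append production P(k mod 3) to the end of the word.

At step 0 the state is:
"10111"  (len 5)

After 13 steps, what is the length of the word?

3

0) "10111"  (len 5)
1) "011100"  (len 6)
2) "11100"  (len 5)
3) "110000"  (len 6)
4) "1000000"  (len 7)
5) "000000011"  (len 9)
6) "00000011"  (len 8)
7) "0000011"  (len 7)
8) "000011"  (len 6)
9) "00011"  (len 5)
10) "0011"  (len 4)
11) "011"  (len 3)
12) "11"  (len 2)
13) "100"  (len 3)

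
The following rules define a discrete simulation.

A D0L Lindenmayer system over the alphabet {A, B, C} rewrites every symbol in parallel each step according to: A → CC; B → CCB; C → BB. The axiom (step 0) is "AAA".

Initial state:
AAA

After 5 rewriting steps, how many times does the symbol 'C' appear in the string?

t=0: AAA
t=1: CCCCCC
t=2: BBBBBBBBBBBB
t=3: CCBCCBCCBCCBCCBCCBCCBCCBCCBCCBCCBCCB
t=4: BBBBCCBBBBBCCBBBBBCCBBBBBCCBBBBBCCBBBBBCCBBBBBCCBBBBBCCBBBBBCCBBBBBCCBBBBBCCBBBBBCCB
t=5: CCBCCBCCBCCBBBBBCCBCCBCCBCCBCCBBBBBCCBCCBCCBCCBCCBBBBBCCBC…BCCBCCBCCBCCBBBBBCCBCCBCCBCCBCCBBBBBCCBCCBCCBCCBCCBBBBBCCB  (len 228)

120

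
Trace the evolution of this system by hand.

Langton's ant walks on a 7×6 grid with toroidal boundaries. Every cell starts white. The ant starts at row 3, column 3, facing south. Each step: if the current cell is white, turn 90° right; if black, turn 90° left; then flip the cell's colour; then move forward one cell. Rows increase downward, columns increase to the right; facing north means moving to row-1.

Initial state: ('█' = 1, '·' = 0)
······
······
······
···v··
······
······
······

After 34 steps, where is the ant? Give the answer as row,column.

[0] ······
······
······
···v··
······
······
······
[1] ······
······
······
··<█··
······
······
······
[2] ······
······
··^···
··██··
······
······
······
[3] ······
······
··█>··
··██··
······
······
······
[4] ······
······
··██··
··█v··
······
······
······
[5] ······
······
··██··
··█·>·
······
······
······
[6] ······
······
··██··
··█·█·
····v·
······
······
[7] ······
······
··██··
··█·█·
···<█·
······
······
[8] ······
······
··██··
··█^█·
···██·
······
······
[9] ······
······
··██··
··██>·
···██·
······
······
[10] ······
······
··██^·
··██··
···██·
······
······
[11] ······
······
··███>
··██··
···██·
······
······
[12] ······
······
··████
··██·v
···██·
······
······
[13] ······
······
··████
··██<█
···██·
······
······
[14] ······
······
··██^█
··████
···██·
······
······
[15] ······
······
··█<·█
··████
···██·
······
······
[16] ······
······
··█··█
··█v██
···██·
······
······
[17] ······
······
··█··█
··█·>█
···██·
······
······
[18] ······
······
··█·^█
··█··█
···██·
······
······
[19] ······
······
··█·█>
··█··█
···██·
······
······
[20] ······
·····^
··█·█·
··█··█
···██·
······
······
[21] ······
>····█
··█·█·
··█··█
···██·
······
······
[22] ······
█····█
v·█·█·
··█··█
···██·
······
······
[23] ······
█····█
█·█·█<
··█··█
···██·
······
······
[24] ······
█····^
█·█·██
··█··█
···██·
······
······
[25] ······
█···<·
█·█·██
··█··█
···██·
······
······
[26] ····^·
█···█·
█·█·██
··█··█
···██·
······
······
[27] ····█>
█···█·
█·█·██
··█··█
···██·
······
······
[28] ····██
█···█v
█·█·██
··█··█
···██·
······
······
[29] ····██
█···<█
█·█·██
··█··█
···██·
······
······
[30] ····██
█····█
█·█·v█
··█··█
···██·
······
······
[31] ····██
█····█
█·█··>
··█··█
···██·
······
······
[32] ····██
█····^
█·█···
··█··█
···██·
······
······
[33] ····██
█···<·
█·█···
··█··█
···██·
······
······
[34] ····^█
█···█·
█·█···
··█··█
···██·
······
······

0,4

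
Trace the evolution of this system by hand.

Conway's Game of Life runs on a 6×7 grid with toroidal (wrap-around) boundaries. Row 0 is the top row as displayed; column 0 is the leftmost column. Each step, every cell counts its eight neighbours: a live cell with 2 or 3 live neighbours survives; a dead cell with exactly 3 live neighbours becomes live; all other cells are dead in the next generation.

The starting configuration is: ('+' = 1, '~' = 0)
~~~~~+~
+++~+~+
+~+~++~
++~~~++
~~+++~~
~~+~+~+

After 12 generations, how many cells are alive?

11

t=0: ~~~~~+~
+++~+~+
+~+~++~
++~~~++
~~+++~~
~~+~+~+
t=1: ~~+~+~~
+~+~+~~
~~+~+~~
+~~~~~~
~~+~+~~
~~+~+~~
t=2: ~~+~++~
~~+~++~
~~~~~~~
~+~~~~~
~+~~~~~
~++~++~
t=3: ~~+~~~+
~~~~++~
~~~~~~~
~~~~~~~
++~~~~~
~++~++~
t=4: ~++~~~+
~~~~~+~
~~~~~~~
~~~~~~~
+++~~~~
~~++~++
t=5: +++++~+
~~~~~~~
~~~~~~~
~+~~~~~
++++~~+
~~~+~++
t=6: +++++~+
++++~~~
~~~~~~~
~+~~~~~
~+~++++
~~~~~~~
t=7: ~~~~+~+
~~~~+~+
+~~~~~~
+~+~++~
+~+~++~
~~~~~~~
t=8: ~~~~~~~
+~~~~~+
++~++~~
+~~~++~
~~~~++~
~~~++~+
t=9: +~~~~++
++~~~~+
~+~++~~
++~~~~~
~~~~~~~
~~~++~~
t=10: ~+~~++~
~++~+~~
~~~~~~+
+++~~~~
~~~~~~~
~~~~+++
t=11: +++~~~+
+++++~~
~~~+~~~
++~~~~~
++~~~++
~~~~+~+
t=12: ~~~~+~+
~~~~+~+
~~~++~~
~++~~~~
~+~~~+~
~~+~~~~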